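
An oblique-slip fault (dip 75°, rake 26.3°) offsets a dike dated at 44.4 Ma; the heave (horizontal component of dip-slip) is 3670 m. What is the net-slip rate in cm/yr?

dip-slip = heave / cos(dip) = 3670 / cos(75°) = 14180 m
net slip = dip-slip / sin(rake) = 14180 / sin(26.3°) = 32000 m
rate = 32000 m / 44.4 Ma = 0.000721 m/yr = 0.0721 cm/yr

0.0721 cm/yr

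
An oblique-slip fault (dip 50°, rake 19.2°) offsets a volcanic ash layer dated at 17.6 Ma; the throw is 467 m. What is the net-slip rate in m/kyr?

dip-slip = throw / sin(dip) = 467 / sin(50°) = 609.6 m
net slip = dip-slip / sin(rake) = 609.6 / sin(19.2°) = 1854 m
rate = 1854 m / 17.6 Ma = 0.000105 m/yr = 0.105 m/kyr

0.105 m/kyr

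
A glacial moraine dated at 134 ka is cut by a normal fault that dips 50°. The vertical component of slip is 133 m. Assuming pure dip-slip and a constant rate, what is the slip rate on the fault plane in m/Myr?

1300 m/Myr

dip-slip = throw / sin(dip) = 133 m / sin(50°) = 173.6 m
rate = 173.6 m / 134 ka = 0.00130 m/yr = 1300 m/Myr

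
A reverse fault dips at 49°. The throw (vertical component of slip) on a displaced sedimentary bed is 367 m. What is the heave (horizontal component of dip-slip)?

heave = throw / tan(dip) = 367 / tan(49°) = 319 m

319 m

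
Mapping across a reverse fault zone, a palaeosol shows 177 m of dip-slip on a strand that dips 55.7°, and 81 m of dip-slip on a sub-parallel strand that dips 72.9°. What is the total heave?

124 m

heave_A = 177 × cos(55.7°) = 99.74 m
heave_B = 81 × cos(72.9°) = 23.82 m
total = 99.74 + 23.82 = 124 m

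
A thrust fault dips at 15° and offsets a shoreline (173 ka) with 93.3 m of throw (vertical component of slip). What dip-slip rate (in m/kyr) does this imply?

dip-slip = throw / sin(dip) = 93.3 m / sin(15°) = 360.5 m
rate = 360.5 m / 173 ka = 0.00208 m/yr = 2.08 m/kyr

2.08 m/kyr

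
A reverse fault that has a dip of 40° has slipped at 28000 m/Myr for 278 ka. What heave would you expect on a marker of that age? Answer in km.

dip-slip = rate × time = 28000 m/Myr × 278 ka = 7784 m
heave = dip-slip × cos(dip) = 7784 × cos(40°) = 5960 m = 5.96 km

5.96 km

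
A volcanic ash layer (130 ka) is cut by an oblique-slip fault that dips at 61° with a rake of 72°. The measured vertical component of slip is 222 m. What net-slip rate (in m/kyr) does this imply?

dip-slip = throw / sin(dip) = 222 / sin(61°) = 253.8 m
net slip = dip-slip / sin(rake) = 253.8 / sin(72°) = 266.9 m
rate = 266.9 m / 130 ka = 0.00205 m/yr = 2.05 m/kyr

2.05 m/kyr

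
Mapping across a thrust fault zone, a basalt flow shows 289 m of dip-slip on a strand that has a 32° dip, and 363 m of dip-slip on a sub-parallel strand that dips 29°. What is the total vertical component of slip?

throw_A = 289 × sin(32°) = 153.1 m
throw_B = 363 × sin(29°) = 176 m
total = 153.1 + 176 = 329 m

329 m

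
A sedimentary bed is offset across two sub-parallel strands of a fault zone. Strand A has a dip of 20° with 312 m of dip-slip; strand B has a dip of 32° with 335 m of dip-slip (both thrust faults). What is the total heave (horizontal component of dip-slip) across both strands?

577 m

heave_A = 312 × cos(20°) = 293.2 m
heave_B = 335 × cos(32°) = 284.1 m
total = 293.2 + 284.1 = 577 m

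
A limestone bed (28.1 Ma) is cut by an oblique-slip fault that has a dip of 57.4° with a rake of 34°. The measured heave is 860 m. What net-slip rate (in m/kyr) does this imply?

0.102 m/kyr

dip-slip = heave / cos(dip) = 860 / cos(57.4°) = 1596 m
net slip = dip-slip / sin(rake) = 1596 / sin(34°) = 2855 m
rate = 2855 m / 28.1 Ma = 0.000102 m/yr = 0.102 m/kyr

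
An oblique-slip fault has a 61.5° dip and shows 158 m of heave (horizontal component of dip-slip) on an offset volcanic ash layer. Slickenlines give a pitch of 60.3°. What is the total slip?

dip-slip = heave / cos(dip) = 158 / cos(61.5°) = 331.1 m
net slip = dip-slip / sin(rake) = 331.1 / sin(60.3°) = 381 m

381 m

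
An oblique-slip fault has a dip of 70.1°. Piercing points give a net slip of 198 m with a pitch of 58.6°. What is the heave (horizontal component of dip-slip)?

57.5 m

dip-slip = net slip × sin(rake) = 198 m × sin(58.6°) = 169 m
heave = dip-slip × cos(dip) = 169 × cos(70.1°) = 57.5 m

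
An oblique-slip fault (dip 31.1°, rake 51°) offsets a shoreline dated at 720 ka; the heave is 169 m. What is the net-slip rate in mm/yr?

0.353 mm/yr

dip-slip = heave / cos(dip) = 169 / cos(31.1°) = 197.4 m
net slip = dip-slip / sin(rake) = 197.4 / sin(51°) = 254 m
rate = 254 m / 720 ka = 0.000353 m/yr = 0.353 mm/yr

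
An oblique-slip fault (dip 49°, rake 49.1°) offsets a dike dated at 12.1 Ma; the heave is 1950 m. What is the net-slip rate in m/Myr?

dip-slip = heave / cos(dip) = 1950 / cos(49°) = 2972 m
net slip = dip-slip / sin(rake) = 2972 / sin(49.1°) = 3932 m
rate = 3932 m / 12.1 Ma = 0.000325 m/yr = 325 m/Myr

325 m/Myr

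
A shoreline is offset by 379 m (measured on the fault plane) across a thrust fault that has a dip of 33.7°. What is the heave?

heave = dip-slip × cos(dip) = 379 m × cos(33.7°) = 315 m

315 m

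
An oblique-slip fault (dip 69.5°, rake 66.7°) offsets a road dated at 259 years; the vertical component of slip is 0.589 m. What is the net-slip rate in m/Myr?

dip-slip = throw / sin(dip) = 0.589 / sin(69.5°) = 0.6288 m
net slip = dip-slip / sin(rake) = 0.6288 / sin(66.7°) = 0.6847 m
rate = 0.6847 m / 259 years = 0.00264 m/yr = 2640 m/Myr

2640 m/Myr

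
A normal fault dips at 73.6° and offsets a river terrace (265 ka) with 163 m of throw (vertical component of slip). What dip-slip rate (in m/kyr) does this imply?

0.641 m/kyr

dip-slip = throw / sin(dip) = 163 m / sin(73.6°) = 169.9 m
rate = 169.9 m / 265 ka = 0.000641 m/yr = 0.641 m/kyr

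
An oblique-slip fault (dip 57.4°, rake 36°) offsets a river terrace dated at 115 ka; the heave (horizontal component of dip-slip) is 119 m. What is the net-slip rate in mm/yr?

3.27 mm/yr

dip-slip = heave / cos(dip) = 119 / cos(57.4°) = 220.9 m
net slip = dip-slip / sin(rake) = 220.9 / sin(36°) = 375.8 m
rate = 375.8 m / 115 ka = 0.00327 m/yr = 3.27 mm/yr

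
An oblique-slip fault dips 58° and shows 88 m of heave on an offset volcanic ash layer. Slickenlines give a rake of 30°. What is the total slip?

332 m

dip-slip = heave / cos(dip) = 88 / cos(58°) = 166.1 m
net slip = dip-slip / sin(rake) = 166.1 / sin(30°) = 332 m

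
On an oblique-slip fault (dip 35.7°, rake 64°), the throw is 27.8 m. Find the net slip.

53 m

dip-slip = throw / sin(dip) = 27.8 / sin(35.7°) = 47.64 m
net slip = dip-slip / sin(rake) = 47.64 / sin(64°) = 53 m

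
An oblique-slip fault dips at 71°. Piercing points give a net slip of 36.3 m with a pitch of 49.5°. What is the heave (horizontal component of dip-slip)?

dip-slip = net slip × sin(rake) = 36.3 m × sin(49.5°) = 27.60 m
heave = dip-slip × cos(dip) = 27.60 × cos(71°) = 8.99 m

8.99 m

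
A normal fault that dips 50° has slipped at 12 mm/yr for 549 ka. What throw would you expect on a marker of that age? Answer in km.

dip-slip = rate × time = 12 mm/yr × 549 ka = 6588 m
throw = dip-slip × sin(dip) = 6588 × sin(50°) = 5050 m = 5.05 km

5.05 km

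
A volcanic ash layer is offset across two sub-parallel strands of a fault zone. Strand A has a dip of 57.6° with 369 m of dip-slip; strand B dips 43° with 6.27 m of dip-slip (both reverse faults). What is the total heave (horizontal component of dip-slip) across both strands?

heave_A = 369 × cos(57.6°) = 197.7 m
heave_B = 6.27 × cos(43°) = 4.586 m
total = 197.7 + 4.586 = 202 m

202 m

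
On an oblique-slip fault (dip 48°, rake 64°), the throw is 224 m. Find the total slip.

335 m

dip-slip = throw / sin(dip) = 224 / sin(48°) = 301.4 m
net slip = dip-slip / sin(rake) = 301.4 / sin(64°) = 335 m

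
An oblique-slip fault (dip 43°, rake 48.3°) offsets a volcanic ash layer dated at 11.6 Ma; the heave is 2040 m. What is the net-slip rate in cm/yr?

dip-slip = heave / cos(dip) = 2040 / cos(43°) = 2789 m
net slip = dip-slip / sin(rake) = 2789 / sin(48.3°) = 3736 m
rate = 3736 m / 11.6 Ma = 0.000322 m/yr = 0.0322 cm/yr

0.0322 cm/yr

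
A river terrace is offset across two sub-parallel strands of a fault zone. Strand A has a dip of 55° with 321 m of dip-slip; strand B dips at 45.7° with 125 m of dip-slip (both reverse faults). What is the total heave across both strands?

271 m

heave_A = 321 × cos(55°) = 184.1 m
heave_B = 125 × cos(45.7°) = 87.30 m
total = 184.1 + 87.30 = 271 m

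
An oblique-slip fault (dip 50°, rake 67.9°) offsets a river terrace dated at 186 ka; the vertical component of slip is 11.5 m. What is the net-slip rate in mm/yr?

0.0871 mm/yr

dip-slip = throw / sin(dip) = 11.5 / sin(50°) = 15.01 m
net slip = dip-slip / sin(rake) = 15.01 / sin(67.9°) = 16.20 m
rate = 16.20 m / 186 ka = 0.0000871 m/yr = 0.0871 mm/yr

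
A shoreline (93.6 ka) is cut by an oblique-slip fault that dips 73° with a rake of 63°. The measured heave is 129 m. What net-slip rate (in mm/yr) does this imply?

dip-slip = heave / cos(dip) = 129 / cos(73°) = 441.2 m
net slip = dip-slip / sin(rake) = 441.2 / sin(63°) = 495.2 m
rate = 495.2 m / 93.6 ka = 0.00529 m/yr = 5.29 mm/yr

5.29 mm/yr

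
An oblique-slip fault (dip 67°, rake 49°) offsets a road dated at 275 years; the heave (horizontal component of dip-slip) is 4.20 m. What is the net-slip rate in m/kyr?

51.8 m/kyr

dip-slip = heave / cos(dip) = 4.20 / cos(67°) = 10.75 m
net slip = dip-slip / sin(rake) = 10.75 / sin(49°) = 14.24 m
rate = 14.24 m / 275 years = 0.0518 m/yr = 51.8 m/kyr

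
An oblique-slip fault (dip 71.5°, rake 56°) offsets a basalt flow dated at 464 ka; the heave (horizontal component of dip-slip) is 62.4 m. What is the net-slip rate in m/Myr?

dip-slip = heave / cos(dip) = 62.4 / cos(71.5°) = 196.7 m
net slip = dip-slip / sin(rake) = 196.7 / sin(56°) = 237.2 m
rate = 237.2 m / 464 ka = 0.000511 m/yr = 511 m/Myr

511 m/Myr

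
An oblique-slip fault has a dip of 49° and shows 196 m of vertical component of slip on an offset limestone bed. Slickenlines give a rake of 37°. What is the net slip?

dip-slip = throw / sin(dip) = 196 / sin(49°) = 259.7 m
net slip = dip-slip / sin(rake) = 259.7 / sin(37°) = 432 m

432 m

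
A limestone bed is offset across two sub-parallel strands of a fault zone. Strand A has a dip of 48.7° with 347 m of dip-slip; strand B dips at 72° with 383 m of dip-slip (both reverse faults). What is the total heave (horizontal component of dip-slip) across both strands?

347 m

heave_A = 347 × cos(48.7°) = 229 m
heave_B = 383 × cos(72°) = 118.4 m
total = 229 + 118.4 = 347 m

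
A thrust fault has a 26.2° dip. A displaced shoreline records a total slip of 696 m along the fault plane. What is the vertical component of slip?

307 m

throw = dip-slip × sin(dip) = 696 m × sin(26.2°) = 307 m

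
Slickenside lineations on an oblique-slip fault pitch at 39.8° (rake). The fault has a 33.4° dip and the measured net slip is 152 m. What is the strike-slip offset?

strike-slip = net slip × cos(rake) = 152 m × cos(39.8°) = 117 m

117 m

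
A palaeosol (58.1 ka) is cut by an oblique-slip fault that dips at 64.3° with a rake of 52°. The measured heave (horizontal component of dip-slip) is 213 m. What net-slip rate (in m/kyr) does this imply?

dip-slip = heave / cos(dip) = 213 / cos(64.3°) = 491.2 m
net slip = dip-slip / sin(rake) = 491.2 / sin(52°) = 623.3 m
rate = 623.3 m / 58.1 ka = 0.0107 m/yr = 10.7 m/kyr

10.7 m/kyr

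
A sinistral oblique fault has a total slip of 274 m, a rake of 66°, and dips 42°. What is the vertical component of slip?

167 m

dip-slip = net slip × sin(rake) = 274 m × sin(66°) = 250.3 m
throw = dip-slip × sin(dip) = 250.3 × sin(42°) = 167 m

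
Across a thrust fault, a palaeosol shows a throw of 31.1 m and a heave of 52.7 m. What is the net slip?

net slip = √(throw² + heave²) = √(31.1² + 52.7²) = 61.2 m

61.2 m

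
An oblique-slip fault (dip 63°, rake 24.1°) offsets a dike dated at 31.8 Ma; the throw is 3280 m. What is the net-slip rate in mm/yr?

0.284 mm/yr

dip-slip = throw / sin(dip) = 3280 / sin(63°) = 3681 m
net slip = dip-slip / sin(rake) = 3681 / sin(24.1°) = 9015 m
rate = 9015 m / 31.8 Ma = 0.000284 m/yr = 0.284 mm/yr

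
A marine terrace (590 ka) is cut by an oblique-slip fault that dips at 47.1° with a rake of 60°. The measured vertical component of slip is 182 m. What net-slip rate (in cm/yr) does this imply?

0.0486 cm/yr

dip-slip = throw / sin(dip) = 182 / sin(47.1°) = 248.4 m
net slip = dip-slip / sin(rake) = 248.4 / sin(60°) = 286.9 m
rate = 286.9 m / 590 ka = 0.000486 m/yr = 0.0486 cm/yr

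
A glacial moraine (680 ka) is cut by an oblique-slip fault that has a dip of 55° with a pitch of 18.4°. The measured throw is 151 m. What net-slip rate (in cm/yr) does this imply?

dip-slip = throw / sin(dip) = 151 / sin(55°) = 184.3 m
net slip = dip-slip / sin(rake) = 184.3 / sin(18.4°) = 584 m
rate = 584 m / 680 ka = 0.000859 m/yr = 0.0859 cm/yr

0.0859 cm/yr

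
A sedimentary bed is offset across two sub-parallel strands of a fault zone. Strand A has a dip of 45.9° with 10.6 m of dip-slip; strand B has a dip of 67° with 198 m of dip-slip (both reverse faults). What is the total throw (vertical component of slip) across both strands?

190 m

throw_A = 10.6 × sin(45.9°) = 7.612 m
throw_B = 198 × sin(67°) = 182.3 m
total = 7.612 + 182.3 = 190 m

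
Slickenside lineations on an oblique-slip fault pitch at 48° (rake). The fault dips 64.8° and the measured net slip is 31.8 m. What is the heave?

10.1 m

dip-slip = net slip × sin(rake) = 31.8 m × sin(48°) = 23.63 m
heave = dip-slip × cos(dip) = 23.63 × cos(64.8°) = 10.1 m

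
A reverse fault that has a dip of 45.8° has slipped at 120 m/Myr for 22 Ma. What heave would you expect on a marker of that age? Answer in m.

dip-slip = rate × time = 120 m/Myr × 22 Ma = 2640 m
heave = dip-slip × cos(dip) = 2640 × cos(45.8°) = 1840 m

1840 m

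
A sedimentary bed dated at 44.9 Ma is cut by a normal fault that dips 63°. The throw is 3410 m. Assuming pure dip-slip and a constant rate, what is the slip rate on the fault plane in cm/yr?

dip-slip = throw / sin(dip) = 3410 m / sin(63°) = 3827 m
rate = 3827 m / 44.9 Ma = 0.0000852 m/yr = 0.00852 cm/yr

0.00852 cm/yr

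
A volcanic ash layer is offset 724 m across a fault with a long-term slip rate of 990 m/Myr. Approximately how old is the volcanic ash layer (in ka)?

age = offset / rate = 724 m / (990 m/Myr) = 731000 yr = 731 ka

731 ka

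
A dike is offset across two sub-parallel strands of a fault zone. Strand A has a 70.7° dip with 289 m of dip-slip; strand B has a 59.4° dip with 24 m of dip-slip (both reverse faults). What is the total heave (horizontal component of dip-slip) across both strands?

heave_A = 289 × cos(70.7°) = 95.52 m
heave_B = 24 × cos(59.4°) = 12.22 m
total = 95.52 + 12.22 = 108 m

108 m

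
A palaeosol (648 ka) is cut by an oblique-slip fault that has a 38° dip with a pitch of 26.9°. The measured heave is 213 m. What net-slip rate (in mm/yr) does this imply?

0.922 mm/yr

dip-slip = heave / cos(dip) = 213 / cos(38°) = 270.3 m
net slip = dip-slip / sin(rake) = 270.3 / sin(26.9°) = 597.4 m
rate = 597.4 m / 648 ka = 0.000922 m/yr = 0.922 mm/yr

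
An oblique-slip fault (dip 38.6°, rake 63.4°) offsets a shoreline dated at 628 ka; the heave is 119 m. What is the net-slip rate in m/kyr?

0.271 m/kyr

dip-slip = heave / cos(dip) = 119 / cos(38.6°) = 152.3 m
net slip = dip-slip / sin(rake) = 152.3 / sin(63.4°) = 170.3 m
rate = 170.3 m / 628 ka = 0.000271 m/yr = 0.271 m/kyr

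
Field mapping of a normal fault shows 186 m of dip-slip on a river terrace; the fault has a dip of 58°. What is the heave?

98.6 m

heave = dip-slip × cos(dip) = 186 m × cos(58°) = 98.6 m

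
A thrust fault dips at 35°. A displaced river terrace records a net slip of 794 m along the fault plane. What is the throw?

455 m

throw = dip-slip × sin(dip) = 794 m × sin(35°) = 455 m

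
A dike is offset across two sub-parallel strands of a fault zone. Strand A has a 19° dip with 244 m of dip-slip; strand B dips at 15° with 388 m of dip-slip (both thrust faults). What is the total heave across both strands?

605 m

heave_A = 244 × cos(19°) = 230.7 m
heave_B = 388 × cos(15°) = 374.8 m
total = 230.7 + 374.8 = 605 m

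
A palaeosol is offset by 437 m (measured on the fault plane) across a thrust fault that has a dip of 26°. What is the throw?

192 m

throw = dip-slip × sin(dip) = 437 m × sin(26°) = 192 m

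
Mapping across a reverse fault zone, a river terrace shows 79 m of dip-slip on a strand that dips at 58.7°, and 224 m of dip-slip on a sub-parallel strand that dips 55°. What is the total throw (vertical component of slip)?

251 m

throw_A = 79 × sin(58.7°) = 67.50 m
throw_B = 224 × sin(55°) = 183.5 m
total = 67.50 + 183.5 = 251 m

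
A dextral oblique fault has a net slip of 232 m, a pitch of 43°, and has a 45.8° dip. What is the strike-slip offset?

strike-slip = net slip × cos(rake) = 232 m × cos(43°) = 170 m

170 m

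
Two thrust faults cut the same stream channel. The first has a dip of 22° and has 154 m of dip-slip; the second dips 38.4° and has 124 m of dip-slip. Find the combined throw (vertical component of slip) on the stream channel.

135 m

throw_A = 154 × sin(22°) = 57.69 m
throw_B = 124 × sin(38.4°) = 77.02 m
total = 57.69 + 77.02 = 135 m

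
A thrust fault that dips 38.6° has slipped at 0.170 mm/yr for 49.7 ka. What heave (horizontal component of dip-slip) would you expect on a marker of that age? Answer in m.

dip-slip = rate × time = 0.170 mm/yr × 49.7 ka = 8.449 m
heave = dip-slip × cos(dip) = 8.449 × cos(38.6°) = 6.60 m

6.60 m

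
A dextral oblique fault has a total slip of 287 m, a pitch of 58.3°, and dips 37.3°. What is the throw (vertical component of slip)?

148 m

dip-slip = net slip × sin(rake) = 287 m × sin(58.3°) = 244.2 m
throw = dip-slip × sin(dip) = 244.2 × sin(37.3°) = 148 m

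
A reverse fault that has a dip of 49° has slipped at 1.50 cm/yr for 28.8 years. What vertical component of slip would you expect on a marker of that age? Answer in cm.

32.6 cm

dip-slip = rate × time = 1.50 cm/yr × 28.8 years = 0.4320 m
throw = dip-slip × sin(dip) = 0.4320 × sin(49°) = 0.326 m = 32.6 cm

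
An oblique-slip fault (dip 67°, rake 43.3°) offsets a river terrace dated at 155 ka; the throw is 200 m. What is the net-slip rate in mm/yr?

2.04 mm/yr

dip-slip = throw / sin(dip) = 200 / sin(67°) = 217.3 m
net slip = dip-slip / sin(rake) = 217.3 / sin(43.3°) = 316.8 m
rate = 316.8 m / 155 ka = 0.00204 m/yr = 2.04 mm/yr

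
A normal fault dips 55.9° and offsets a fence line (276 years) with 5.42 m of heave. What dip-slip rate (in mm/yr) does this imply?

35 mm/yr

dip-slip = heave / cos(dip) = 5.42 m / cos(55.9°) = 9.668 m
rate = 9.668 m / 276 years = 0.0350 m/yr = 35 mm/yr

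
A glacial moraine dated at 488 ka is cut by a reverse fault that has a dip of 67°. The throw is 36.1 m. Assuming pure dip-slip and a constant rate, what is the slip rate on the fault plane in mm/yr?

dip-slip = throw / sin(dip) = 36.1 m / sin(67°) = 39.22 m
rate = 39.22 m / 488 ka = 0.0000804 m/yr = 0.0804 mm/yr

0.0804 mm/yr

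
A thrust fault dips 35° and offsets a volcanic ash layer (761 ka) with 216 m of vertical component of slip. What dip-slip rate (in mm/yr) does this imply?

dip-slip = throw / sin(dip) = 216 m / sin(35°) = 376.6 m
rate = 376.6 m / 761 ka = 0.000495 m/yr = 0.495 mm/yr

0.495 mm/yr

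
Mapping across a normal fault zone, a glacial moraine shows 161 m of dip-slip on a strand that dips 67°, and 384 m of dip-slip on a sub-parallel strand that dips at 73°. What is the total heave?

175 m

heave_A = 161 × cos(67°) = 62.91 m
heave_B = 384 × cos(73°) = 112.3 m
total = 62.91 + 112.3 = 175 m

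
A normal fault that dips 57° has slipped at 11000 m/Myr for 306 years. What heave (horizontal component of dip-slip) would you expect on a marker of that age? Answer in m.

dip-slip = rate × time = 11000 m/Myr × 306 years = 3.366 m
heave = dip-slip × cos(dip) = 3.366 × cos(57°) = 1.83 m

1.83 m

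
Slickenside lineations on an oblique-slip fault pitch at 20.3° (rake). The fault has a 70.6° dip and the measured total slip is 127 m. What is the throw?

41.6 m

dip-slip = net slip × sin(rake) = 127 m × sin(20.3°) = 44.06 m
throw = dip-slip × sin(dip) = 44.06 × sin(70.6°) = 41.6 m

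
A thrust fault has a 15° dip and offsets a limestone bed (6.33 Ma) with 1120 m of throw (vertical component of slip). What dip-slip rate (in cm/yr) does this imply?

0.0684 cm/yr

dip-slip = throw / sin(dip) = 1120 m / sin(15°) = 4327 m
rate = 4327 m / 6.33 Ma = 0.000684 m/yr = 0.0684 cm/yr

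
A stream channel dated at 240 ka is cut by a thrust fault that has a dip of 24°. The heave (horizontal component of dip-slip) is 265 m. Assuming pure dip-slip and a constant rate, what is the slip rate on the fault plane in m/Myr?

1210 m/Myr

dip-slip = heave / cos(dip) = 265 m / cos(24°) = 290.1 m
rate = 290.1 m / 240 ka = 0.00121 m/yr = 1210 m/Myr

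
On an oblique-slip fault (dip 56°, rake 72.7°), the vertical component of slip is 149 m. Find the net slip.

188 m

dip-slip = throw / sin(dip) = 149 / sin(56°) = 179.7 m
net slip = dip-slip / sin(rake) = 179.7 / sin(72.7°) = 188 m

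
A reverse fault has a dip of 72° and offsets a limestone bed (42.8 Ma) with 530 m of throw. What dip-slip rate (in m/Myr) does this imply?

13 m/Myr

dip-slip = throw / sin(dip) = 530 m / sin(72°) = 557.3 m
rate = 557.3 m / 42.8 Ma = 0.0000130 m/yr = 13 m/Myr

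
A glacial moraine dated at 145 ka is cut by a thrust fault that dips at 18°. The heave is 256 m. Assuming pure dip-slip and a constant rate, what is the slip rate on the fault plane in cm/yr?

dip-slip = heave / cos(dip) = 256 m / cos(18°) = 269.2 m
rate = 269.2 m / 145 ka = 0.00186 m/yr = 0.186 cm/yr

0.186 cm/yr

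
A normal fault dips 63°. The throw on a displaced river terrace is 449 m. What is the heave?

heave = throw / tan(dip) = 449 / tan(63°) = 229 m

229 m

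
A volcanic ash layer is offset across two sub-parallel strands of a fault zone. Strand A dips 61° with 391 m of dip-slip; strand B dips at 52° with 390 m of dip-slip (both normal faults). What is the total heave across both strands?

430 m

heave_A = 391 × cos(61°) = 189.6 m
heave_B = 390 × cos(52°) = 240.1 m
total = 189.6 + 240.1 = 430 m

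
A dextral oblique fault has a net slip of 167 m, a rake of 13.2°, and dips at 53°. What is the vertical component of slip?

dip-slip = net slip × sin(rake) = 167 m × sin(13.2°) = 38.13 m
throw = dip-slip × sin(dip) = 38.13 × sin(53°) = 30.5 m

30.5 m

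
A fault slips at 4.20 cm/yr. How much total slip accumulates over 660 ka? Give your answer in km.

27.7 km

slip = rate × time = 4.20 cm/yr × 660 ka = 27700 m = 27.7 km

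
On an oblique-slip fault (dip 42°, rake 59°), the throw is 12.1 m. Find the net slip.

dip-slip = throw / sin(dip) = 12.1 / sin(42°) = 18.08 m
net slip = dip-slip / sin(rake) = 18.08 / sin(59°) = 21.1 m

21.1 m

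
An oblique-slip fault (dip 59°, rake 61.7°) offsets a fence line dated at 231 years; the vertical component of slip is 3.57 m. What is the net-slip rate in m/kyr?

dip-slip = throw / sin(dip) = 3.57 / sin(59°) = 4.165 m
net slip = dip-slip / sin(rake) = 4.165 / sin(61.7°) = 4.730 m
rate = 4.730 m / 231 years = 0.0205 m/yr = 20.5 m/kyr

20.5 m/kyr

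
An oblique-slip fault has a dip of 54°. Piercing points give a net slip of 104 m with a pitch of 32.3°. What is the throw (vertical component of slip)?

45 m

dip-slip = net slip × sin(rake) = 104 m × sin(32.3°) = 55.57 m
throw = dip-slip × sin(dip) = 55.57 × sin(54°) = 45 m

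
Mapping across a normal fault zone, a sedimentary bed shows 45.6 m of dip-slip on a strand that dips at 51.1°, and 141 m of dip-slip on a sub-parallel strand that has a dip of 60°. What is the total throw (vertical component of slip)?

158 m

throw_A = 45.6 × sin(51.1°) = 35.49 m
throw_B = 141 × sin(60°) = 122.1 m
total = 35.49 + 122.1 = 158 m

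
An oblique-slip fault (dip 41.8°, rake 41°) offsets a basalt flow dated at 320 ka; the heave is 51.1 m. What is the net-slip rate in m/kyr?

dip-slip = heave / cos(dip) = 51.1 / cos(41.8°) = 68.55 m
net slip = dip-slip / sin(rake) = 68.55 / sin(41°) = 104.5 m
rate = 104.5 m / 320 ka = 0.000327 m/yr = 0.327 m/kyr

0.327 m/kyr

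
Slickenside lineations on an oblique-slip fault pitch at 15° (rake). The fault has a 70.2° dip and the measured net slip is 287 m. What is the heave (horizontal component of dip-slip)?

25.2 m

dip-slip = net slip × sin(rake) = 287 m × sin(15°) = 74.28 m
heave = dip-slip × cos(dip) = 74.28 × cos(70.2°) = 25.2 m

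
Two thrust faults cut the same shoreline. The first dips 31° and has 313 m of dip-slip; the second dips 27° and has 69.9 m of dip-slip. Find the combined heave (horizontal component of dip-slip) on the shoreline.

heave_A = 313 × cos(31°) = 268.3 m
heave_B = 69.9 × cos(27°) = 62.28 m
total = 268.3 + 62.28 = 331 m

331 m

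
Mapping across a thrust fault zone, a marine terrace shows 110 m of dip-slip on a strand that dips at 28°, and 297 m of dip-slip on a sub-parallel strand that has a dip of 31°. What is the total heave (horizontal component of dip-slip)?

352 m

heave_A = 110 × cos(28°) = 97.12 m
heave_B = 297 × cos(31°) = 254.6 m
total = 97.12 + 254.6 = 352 m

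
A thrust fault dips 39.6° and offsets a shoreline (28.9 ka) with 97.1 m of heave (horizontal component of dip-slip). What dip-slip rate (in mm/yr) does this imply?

dip-slip = heave / cos(dip) = 97.1 m / cos(39.6°) = 126 m
rate = 126 m / 28.9 ka = 0.00436 m/yr = 4.36 mm/yr

4.36 mm/yr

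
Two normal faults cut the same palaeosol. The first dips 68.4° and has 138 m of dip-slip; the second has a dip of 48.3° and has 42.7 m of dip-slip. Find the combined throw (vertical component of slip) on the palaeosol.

160 m

throw_A = 138 × sin(68.4°) = 128.3 m
throw_B = 42.7 × sin(48.3°) = 31.88 m
total = 128.3 + 31.88 = 160 m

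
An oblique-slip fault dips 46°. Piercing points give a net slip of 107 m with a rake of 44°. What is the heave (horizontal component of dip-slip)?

dip-slip = net slip × sin(rake) = 107 m × sin(44°) = 74.33 m
heave = dip-slip × cos(dip) = 74.33 × cos(46°) = 51.6 m

51.6 m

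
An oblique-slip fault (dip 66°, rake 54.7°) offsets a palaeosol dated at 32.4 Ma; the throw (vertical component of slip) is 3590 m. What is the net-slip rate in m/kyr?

0.149 m/kyr

dip-slip = throw / sin(dip) = 3590 / sin(66°) = 3930 m
net slip = dip-slip / sin(rake) = 3930 / sin(54.7°) = 4815 m
rate = 4815 m / 32.4 Ma = 0.000149 m/yr = 0.149 m/kyr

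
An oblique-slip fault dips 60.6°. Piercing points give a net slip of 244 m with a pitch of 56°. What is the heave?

dip-slip = net slip × sin(rake) = 244 m × sin(56°) = 202.3 m
heave = dip-slip × cos(dip) = 202.3 × cos(60.6°) = 99.3 m

99.3 m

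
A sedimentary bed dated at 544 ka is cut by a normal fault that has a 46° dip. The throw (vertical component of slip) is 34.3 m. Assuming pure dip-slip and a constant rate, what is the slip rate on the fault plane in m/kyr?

0.0877 m/kyr

dip-slip = throw / sin(dip) = 34.3 m / sin(46°) = 47.68 m
rate = 47.68 m / 544 ka = 0.0000877 m/yr = 0.0877 m/kyr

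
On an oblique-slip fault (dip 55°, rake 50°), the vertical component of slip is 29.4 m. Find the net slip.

dip-slip = throw / sin(dip) = 29.4 / sin(55°) = 35.89 m
net slip = dip-slip / sin(rake) = 35.89 / sin(50°) = 46.9 m

46.9 m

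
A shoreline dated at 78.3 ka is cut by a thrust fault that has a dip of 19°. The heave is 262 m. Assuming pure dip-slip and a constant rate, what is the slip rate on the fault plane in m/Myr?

dip-slip = heave / cos(dip) = 262 m / cos(19°) = 277.1 m
rate = 277.1 m / 78.3 ka = 0.00354 m/yr = 3540 m/Myr

3540 m/Myr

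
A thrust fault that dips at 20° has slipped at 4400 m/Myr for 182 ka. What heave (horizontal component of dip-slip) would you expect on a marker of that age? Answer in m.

753 m

dip-slip = rate × time = 4400 m/Myr × 182 ka = 800.8 m
heave = dip-slip × cos(dip) = 800.8 × cos(20°) = 753 m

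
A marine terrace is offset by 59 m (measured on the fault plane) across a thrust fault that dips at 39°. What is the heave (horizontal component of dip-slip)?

heave = dip-slip × cos(dip) = 59 m × cos(39°) = 45.9 m

45.9 m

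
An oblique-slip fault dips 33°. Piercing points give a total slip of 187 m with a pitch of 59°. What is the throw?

87.3 m

dip-slip = net slip × sin(rake) = 187 m × sin(59°) = 160.3 m
throw = dip-slip × sin(dip) = 160.3 × sin(33°) = 87.3 m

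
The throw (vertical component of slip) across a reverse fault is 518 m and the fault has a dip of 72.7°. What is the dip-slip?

dip-slip = throw / sin(dip) = 518 / sin(72.7°) = 543 m

543 m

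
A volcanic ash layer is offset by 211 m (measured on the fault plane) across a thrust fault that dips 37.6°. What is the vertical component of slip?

129 m

throw = dip-slip × sin(dip) = 211 m × sin(37.6°) = 129 m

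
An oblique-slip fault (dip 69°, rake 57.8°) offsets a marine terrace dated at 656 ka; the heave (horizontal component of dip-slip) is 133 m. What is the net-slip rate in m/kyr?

dip-slip = heave / cos(dip) = 133 / cos(69°) = 371.1 m
net slip = dip-slip / sin(rake) = 371.1 / sin(57.8°) = 438.6 m
rate = 438.6 m / 656 ka = 0.000669 m/yr = 0.669 m/kyr

0.669 m/kyr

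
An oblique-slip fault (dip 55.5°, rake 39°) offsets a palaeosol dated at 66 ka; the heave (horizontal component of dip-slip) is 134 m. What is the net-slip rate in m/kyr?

dip-slip = heave / cos(dip) = 134 / cos(55.5°) = 236.6 m
net slip = dip-slip / sin(rake) = 236.6 / sin(39°) = 375.9 m
rate = 375.9 m / 66 ka = 0.00570 m/yr = 5.70 m/kyr

5.70 m/kyr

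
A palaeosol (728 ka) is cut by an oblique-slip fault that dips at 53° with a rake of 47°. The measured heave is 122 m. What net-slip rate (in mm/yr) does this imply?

0.381 mm/yr

dip-slip = heave / cos(dip) = 122 / cos(53°) = 202.7 m
net slip = dip-slip / sin(rake) = 202.7 / sin(47°) = 277.2 m
rate = 277.2 m / 728 ka = 0.000381 m/yr = 0.381 mm/yr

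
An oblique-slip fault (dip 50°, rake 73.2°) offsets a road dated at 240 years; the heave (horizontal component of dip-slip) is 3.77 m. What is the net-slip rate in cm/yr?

dip-slip = heave / cos(dip) = 3.77 / cos(50°) = 5.865 m
net slip = dip-slip / sin(rake) = 5.865 / sin(73.2°) = 6.127 m
rate = 6.127 m / 240 years = 0.0255 m/yr = 2.55 cm/yr

2.55 cm/yr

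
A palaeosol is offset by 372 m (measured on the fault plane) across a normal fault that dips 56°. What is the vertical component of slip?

throw = dip-slip × sin(dip) = 372 m × sin(56°) = 308 m

308 m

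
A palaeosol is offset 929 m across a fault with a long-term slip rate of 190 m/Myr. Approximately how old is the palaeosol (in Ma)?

age = offset / rate = 929 m / (190 m/Myr) = 4.89e+06 yr = 4.89 Ma

4.89 Ma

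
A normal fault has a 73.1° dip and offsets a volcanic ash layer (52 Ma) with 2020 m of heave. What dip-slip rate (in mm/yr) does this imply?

dip-slip = heave / cos(dip) = 2020 m / cos(73.1°) = 6949 m
rate = 6949 m / 52 Ma = 0.000134 m/yr = 0.134 mm/yr

0.134 mm/yr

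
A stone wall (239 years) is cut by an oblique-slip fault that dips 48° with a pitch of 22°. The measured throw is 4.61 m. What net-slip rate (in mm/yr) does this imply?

dip-slip = throw / sin(dip) = 4.61 / sin(48°) = 6.203 m
net slip = dip-slip / sin(rake) = 6.203 / sin(22°) = 16.56 m
rate = 16.56 m / 239 years = 0.0693 m/yr = 69.3 mm/yr

69.3 mm/yr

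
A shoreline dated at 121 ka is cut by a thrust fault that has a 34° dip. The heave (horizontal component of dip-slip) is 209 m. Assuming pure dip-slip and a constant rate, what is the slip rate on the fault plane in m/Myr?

dip-slip = heave / cos(dip) = 209 m / cos(34°) = 252.1 m
rate = 252.1 m / 121 ka = 0.00208 m/yr = 2080 m/Myr

2080 m/Myr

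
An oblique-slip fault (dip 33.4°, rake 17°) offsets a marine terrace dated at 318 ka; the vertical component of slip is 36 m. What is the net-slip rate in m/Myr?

dip-slip = throw / sin(dip) = 36 / sin(33.4°) = 65.40 m
net slip = dip-slip / sin(rake) = 65.40 / sin(17°) = 223.7 m
rate = 223.7 m / 318 ka = 0.000703 m/yr = 703 m/Myr

703 m/Myr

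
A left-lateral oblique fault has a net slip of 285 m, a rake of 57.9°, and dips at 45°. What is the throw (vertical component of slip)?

171 m

dip-slip = net slip × sin(rake) = 285 m × sin(57.9°) = 241.4 m
throw = dip-slip × sin(dip) = 241.4 × sin(45°) = 171 m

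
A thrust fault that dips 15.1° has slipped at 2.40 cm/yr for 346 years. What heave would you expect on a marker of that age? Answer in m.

dip-slip = rate × time = 2.40 cm/yr × 346 years = 8.304 m
heave = dip-slip × cos(dip) = 8.304 × cos(15.1°) = 8.02 m

8.02 m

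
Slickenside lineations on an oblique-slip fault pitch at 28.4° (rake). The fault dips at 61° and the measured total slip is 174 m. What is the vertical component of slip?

dip-slip = net slip × sin(rake) = 174 m × sin(28.4°) = 82.76 m
throw = dip-slip × sin(dip) = 82.76 × sin(61°) = 72.4 m

72.4 m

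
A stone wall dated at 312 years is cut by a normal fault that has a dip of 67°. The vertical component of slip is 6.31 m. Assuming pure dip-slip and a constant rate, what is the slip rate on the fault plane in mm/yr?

dip-slip = throw / sin(dip) = 6.31 m / sin(67°) = 6.855 m
rate = 6.855 m / 312 years = 0.0220 m/yr = 22 mm/yr

22 mm/yr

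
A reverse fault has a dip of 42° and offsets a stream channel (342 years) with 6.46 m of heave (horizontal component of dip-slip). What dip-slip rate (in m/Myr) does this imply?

25400 m/Myr

dip-slip = heave / cos(dip) = 6.46 m / cos(42°) = 8.693 m
rate = 8.693 m / 342 years = 0.0254 m/yr = 25400 m/Myr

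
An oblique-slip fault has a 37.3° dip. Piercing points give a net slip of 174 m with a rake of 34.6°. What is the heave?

dip-slip = net slip × sin(rake) = 174 m × sin(34.6°) = 98.80 m
heave = dip-slip × cos(dip) = 98.80 × cos(37.3°) = 78.6 m

78.6 m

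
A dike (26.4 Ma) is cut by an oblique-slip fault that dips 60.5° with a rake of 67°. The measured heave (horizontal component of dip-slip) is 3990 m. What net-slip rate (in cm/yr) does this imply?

dip-slip = heave / cos(dip) = 3990 / cos(60.5°) = 8103 m
net slip = dip-slip / sin(rake) = 8103 / sin(67°) = 8803 m
rate = 8803 m / 26.4 Ma = 0.000333 m/yr = 0.0333 cm/yr

0.0333 cm/yr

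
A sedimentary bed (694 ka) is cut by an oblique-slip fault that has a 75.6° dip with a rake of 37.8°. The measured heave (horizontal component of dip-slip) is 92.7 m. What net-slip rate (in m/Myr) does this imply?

876 m/Myr

dip-slip = heave / cos(dip) = 92.7 / cos(75.6°) = 372.8 m
net slip = dip-slip / sin(rake) = 372.8 / sin(37.8°) = 608.2 m
rate = 608.2 m / 694 ka = 0.000876 m/yr = 876 m/Myr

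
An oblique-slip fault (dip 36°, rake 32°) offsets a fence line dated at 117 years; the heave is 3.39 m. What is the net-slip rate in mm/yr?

dip-slip = heave / cos(dip) = 3.39 / cos(36°) = 4.190 m
net slip = dip-slip / sin(rake) = 4.190 / sin(32°) = 7.907 m
rate = 7.907 m / 117 years = 0.0676 m/yr = 67.6 mm/yr

67.6 mm/yr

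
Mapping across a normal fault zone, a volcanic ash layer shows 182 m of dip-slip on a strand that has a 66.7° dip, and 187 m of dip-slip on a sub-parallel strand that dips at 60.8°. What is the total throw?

330 m

throw_A = 182 × sin(66.7°) = 167.2 m
throw_B = 187 × sin(60.8°) = 163.2 m
total = 167.2 + 163.2 = 330 m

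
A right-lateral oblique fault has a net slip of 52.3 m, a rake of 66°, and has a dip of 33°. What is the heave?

dip-slip = net slip × sin(rake) = 52.3 m × sin(66°) = 47.78 m
heave = dip-slip × cos(dip) = 47.78 × cos(33°) = 40.1 m

40.1 m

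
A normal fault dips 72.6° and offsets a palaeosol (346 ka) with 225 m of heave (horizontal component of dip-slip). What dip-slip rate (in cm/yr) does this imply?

0.217 cm/yr

dip-slip = heave / cos(dip) = 225 m / cos(72.6°) = 752.4 m
rate = 752.4 m / 346 ka = 0.00217 m/yr = 0.217 cm/yr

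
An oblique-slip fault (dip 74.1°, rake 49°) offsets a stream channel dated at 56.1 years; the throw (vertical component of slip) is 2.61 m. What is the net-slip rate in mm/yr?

64.1 mm/yr

dip-slip = throw / sin(dip) = 2.61 / sin(74.1°) = 2.714 m
net slip = dip-slip / sin(rake) = 2.714 / sin(49°) = 3.596 m
rate = 3.596 m / 56.1 years = 0.0641 m/yr = 64.1 mm/yr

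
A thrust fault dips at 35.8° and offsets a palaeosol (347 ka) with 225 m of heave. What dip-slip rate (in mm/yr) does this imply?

0.799 mm/yr

dip-slip = heave / cos(dip) = 225 m / cos(35.8°) = 277.4 m
rate = 277.4 m / 347 ka = 0.000799 m/yr = 0.799 mm/yr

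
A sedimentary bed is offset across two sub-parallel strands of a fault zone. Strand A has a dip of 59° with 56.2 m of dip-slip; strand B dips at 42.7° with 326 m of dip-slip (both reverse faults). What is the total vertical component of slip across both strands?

269 m

throw_A = 56.2 × sin(59°) = 48.17 m
throw_B = 326 × sin(42.7°) = 221.1 m
total = 48.17 + 221.1 = 269 m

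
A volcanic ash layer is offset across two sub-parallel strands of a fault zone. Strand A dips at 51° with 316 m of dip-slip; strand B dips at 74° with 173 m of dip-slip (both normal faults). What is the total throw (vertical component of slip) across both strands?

412 m

throw_A = 316 × sin(51°) = 245.6 m
throw_B = 173 × sin(74°) = 166.3 m
total = 245.6 + 166.3 = 412 m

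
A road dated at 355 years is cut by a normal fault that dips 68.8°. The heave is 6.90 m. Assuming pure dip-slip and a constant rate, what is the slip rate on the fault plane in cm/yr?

5.37 cm/yr

dip-slip = heave / cos(dip) = 6.90 m / cos(68.8°) = 19.08 m
rate = 19.08 m / 355 years = 0.0537 m/yr = 5.37 cm/yr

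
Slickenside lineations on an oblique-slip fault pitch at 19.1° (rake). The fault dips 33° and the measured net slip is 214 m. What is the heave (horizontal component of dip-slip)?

58.7 m

dip-slip = net slip × sin(rake) = 214 m × sin(19.1°) = 70.02 m
heave = dip-slip × cos(dip) = 70.02 × cos(33°) = 58.7 m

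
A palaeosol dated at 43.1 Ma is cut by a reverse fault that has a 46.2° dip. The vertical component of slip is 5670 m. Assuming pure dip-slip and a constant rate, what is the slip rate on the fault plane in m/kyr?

0.182 m/kyr

dip-slip = throw / sin(dip) = 5670 m / sin(46.2°) = 7856 m
rate = 7856 m / 43.1 Ma = 0.000182 m/yr = 0.182 m/kyr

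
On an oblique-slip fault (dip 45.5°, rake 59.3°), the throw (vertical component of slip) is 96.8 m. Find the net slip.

dip-slip = throw / sin(dip) = 96.8 / sin(45.5°) = 135.7 m
net slip = dip-slip / sin(rake) = 135.7 / sin(59.3°) = 158 m

158 m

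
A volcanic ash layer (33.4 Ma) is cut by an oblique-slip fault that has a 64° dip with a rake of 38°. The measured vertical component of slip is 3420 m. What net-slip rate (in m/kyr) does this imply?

0.185 m/kyr

dip-slip = throw / sin(dip) = 3420 / sin(64°) = 3805 m
net slip = dip-slip / sin(rake) = 3805 / sin(38°) = 6181 m
rate = 6181 m / 33.4 Ma = 0.000185 m/yr = 0.185 m/kyr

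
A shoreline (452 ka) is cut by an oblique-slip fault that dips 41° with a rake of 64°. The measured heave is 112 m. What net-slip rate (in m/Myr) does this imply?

dip-slip = heave / cos(dip) = 112 / cos(41°) = 148.4 m
net slip = dip-slip / sin(rake) = 148.4 / sin(64°) = 165.1 m
rate = 165.1 m / 452 ka = 0.000365 m/yr = 365 m/Myr

365 m/Myr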